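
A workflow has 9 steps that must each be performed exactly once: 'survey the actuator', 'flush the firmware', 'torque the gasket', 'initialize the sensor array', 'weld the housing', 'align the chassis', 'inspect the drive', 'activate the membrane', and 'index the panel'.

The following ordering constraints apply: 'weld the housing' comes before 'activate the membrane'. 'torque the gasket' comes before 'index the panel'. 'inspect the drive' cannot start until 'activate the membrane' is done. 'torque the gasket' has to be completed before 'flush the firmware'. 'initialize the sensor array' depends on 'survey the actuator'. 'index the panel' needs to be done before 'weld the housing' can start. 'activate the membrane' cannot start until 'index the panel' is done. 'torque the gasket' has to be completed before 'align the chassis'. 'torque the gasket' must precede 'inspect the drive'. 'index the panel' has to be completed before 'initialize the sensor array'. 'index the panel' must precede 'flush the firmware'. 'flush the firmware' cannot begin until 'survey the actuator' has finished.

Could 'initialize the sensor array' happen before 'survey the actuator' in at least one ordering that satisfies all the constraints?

The constraints give a chain 'survey the actuator' → 'initialize the sensor array', which forces 'survey the actuator' before 'initialize the sensor array'.
Hence 'initialize the sensor array' can never be scheduled before 'survey the actuator'.

No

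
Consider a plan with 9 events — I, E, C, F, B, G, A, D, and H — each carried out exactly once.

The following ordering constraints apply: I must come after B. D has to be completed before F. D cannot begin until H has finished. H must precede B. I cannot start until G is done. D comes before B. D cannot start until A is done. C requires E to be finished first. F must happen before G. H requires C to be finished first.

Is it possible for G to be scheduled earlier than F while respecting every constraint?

No

There is a dependency chain F → G, so G always comes after F.
Hence G can never be scheduled before F.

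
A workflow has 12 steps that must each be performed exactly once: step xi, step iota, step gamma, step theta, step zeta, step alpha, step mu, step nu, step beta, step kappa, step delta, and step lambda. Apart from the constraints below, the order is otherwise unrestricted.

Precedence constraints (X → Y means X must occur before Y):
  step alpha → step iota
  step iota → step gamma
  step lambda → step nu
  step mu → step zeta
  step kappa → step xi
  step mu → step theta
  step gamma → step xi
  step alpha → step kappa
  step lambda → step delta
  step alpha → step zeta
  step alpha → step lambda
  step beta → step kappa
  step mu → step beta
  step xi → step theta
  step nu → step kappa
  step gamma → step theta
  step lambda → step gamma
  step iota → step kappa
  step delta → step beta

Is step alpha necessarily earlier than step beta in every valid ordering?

Yes

Chaining the stated constraints: step alpha → step lambda → step delta → step beta.
So step alpha must precede step beta in any valid ordering.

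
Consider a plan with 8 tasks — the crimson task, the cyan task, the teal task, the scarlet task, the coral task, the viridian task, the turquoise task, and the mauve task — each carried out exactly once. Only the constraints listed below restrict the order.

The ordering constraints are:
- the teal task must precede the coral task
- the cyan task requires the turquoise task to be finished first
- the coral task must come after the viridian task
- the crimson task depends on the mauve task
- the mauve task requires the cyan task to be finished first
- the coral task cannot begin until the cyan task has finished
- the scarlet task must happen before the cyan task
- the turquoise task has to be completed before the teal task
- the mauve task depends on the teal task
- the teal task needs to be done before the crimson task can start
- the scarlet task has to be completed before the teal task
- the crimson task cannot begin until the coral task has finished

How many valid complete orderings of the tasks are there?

The tasks with no prerequisites are the scarlet task, the viridian task, the turquoise task; any of them can be placed first.
Counting all ways to extend the partial order to a total order gives 44.

44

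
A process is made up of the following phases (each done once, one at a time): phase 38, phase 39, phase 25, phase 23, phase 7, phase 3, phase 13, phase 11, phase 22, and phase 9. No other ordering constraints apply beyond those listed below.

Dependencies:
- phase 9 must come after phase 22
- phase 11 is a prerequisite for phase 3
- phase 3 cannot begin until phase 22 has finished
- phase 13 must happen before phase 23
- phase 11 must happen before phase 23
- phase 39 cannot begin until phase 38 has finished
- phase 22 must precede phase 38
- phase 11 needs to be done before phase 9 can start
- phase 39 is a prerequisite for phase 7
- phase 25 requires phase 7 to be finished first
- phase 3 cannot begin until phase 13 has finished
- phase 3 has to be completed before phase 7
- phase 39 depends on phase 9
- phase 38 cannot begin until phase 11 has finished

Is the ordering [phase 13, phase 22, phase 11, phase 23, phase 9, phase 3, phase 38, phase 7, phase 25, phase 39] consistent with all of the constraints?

Here phase 39 comes after phase 7.
That contradicts the constraint that phase 39 must precede phase 7.

No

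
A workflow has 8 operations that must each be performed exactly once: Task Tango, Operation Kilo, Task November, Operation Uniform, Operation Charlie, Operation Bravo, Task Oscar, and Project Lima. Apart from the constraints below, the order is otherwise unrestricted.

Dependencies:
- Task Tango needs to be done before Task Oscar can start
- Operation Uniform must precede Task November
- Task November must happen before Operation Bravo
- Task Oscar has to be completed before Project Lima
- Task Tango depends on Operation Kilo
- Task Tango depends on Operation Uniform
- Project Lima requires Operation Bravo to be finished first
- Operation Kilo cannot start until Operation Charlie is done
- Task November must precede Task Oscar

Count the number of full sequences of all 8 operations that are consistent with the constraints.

The operations with no prerequisites are Operation Uniform, Operation Charlie; any of them can be placed first.
Enumerating by repeatedly choosing an available operation (one whose prerequisites are all placed) gives 28 distinct complete orderings.

28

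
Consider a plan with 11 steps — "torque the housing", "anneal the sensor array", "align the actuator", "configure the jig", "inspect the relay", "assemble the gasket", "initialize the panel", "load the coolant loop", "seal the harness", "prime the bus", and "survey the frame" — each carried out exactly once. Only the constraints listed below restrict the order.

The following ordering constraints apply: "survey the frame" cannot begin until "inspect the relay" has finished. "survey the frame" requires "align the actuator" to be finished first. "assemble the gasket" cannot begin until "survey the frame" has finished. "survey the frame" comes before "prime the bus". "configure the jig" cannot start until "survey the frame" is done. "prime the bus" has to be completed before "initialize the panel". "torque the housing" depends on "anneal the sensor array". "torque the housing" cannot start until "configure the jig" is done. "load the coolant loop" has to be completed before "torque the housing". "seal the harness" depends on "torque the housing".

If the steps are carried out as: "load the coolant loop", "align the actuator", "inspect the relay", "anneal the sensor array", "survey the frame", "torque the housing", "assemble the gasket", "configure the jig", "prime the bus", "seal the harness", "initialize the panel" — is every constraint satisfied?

No

In the proposed order, "torque the housing" appears before "configure the jig".
That contradicts the constraint that "configure the jig" must precede "torque the housing".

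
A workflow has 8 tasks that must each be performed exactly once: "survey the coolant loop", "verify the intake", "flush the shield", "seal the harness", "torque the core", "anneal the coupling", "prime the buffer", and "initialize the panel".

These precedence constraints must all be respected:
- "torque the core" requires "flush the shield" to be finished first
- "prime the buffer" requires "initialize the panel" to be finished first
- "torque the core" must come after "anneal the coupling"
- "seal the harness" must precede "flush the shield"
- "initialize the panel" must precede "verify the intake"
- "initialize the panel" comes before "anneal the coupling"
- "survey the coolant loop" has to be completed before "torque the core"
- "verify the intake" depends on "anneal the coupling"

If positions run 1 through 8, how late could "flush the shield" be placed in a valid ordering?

7

Following the constraints forward from "flush the shield", its only required successor is "torque the core".
With 1 mandatory successor out of 8 tasks total, the latest slot for "flush the shield" is 8−1 = 7, and it's reachable by doing all non-successors before "flush the shield".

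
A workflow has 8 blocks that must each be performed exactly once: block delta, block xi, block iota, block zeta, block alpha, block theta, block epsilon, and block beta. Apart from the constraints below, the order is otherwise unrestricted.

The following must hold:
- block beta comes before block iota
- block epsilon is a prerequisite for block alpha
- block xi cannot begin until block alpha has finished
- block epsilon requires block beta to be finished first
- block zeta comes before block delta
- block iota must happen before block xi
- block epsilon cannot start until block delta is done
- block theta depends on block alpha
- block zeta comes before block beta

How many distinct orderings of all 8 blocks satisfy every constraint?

Only block zeta has no prerequisites, so it must go first.
Enumerating by repeatedly choosing an available block (one whose prerequisites are all placed) gives 16 distinct complete orderings.

16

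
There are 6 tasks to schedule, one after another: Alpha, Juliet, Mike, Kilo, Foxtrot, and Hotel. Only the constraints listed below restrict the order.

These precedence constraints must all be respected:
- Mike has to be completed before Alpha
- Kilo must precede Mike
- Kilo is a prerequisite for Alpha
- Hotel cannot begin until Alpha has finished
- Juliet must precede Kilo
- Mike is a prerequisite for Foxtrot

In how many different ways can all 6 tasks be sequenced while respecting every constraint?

3

Only Juliet has no prerequisites, so it must go first.
Systematically extending each partial ordering one task at a time and counting, there are 3 complete orderings.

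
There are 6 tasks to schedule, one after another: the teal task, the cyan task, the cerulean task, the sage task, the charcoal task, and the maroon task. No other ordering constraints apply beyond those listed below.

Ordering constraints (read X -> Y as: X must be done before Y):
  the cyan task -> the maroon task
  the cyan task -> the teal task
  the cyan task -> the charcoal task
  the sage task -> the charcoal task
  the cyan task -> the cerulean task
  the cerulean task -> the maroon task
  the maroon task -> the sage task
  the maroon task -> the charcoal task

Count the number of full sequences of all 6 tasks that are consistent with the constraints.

5

The cyan task is the only task with nothing required before it, so every ordering starts there.
Counting all ways to extend the partial order to a total order gives 5.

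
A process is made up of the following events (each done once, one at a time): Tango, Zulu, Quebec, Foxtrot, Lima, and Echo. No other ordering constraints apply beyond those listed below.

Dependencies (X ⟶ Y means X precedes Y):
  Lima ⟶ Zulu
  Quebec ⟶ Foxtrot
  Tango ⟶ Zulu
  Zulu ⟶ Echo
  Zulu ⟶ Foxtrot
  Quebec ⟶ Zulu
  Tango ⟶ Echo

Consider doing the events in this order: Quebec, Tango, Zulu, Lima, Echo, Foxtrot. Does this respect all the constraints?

Here Lima comes after Zulu.
But one of the constraints requires Lima before Zulu, so this ordering violates it.

No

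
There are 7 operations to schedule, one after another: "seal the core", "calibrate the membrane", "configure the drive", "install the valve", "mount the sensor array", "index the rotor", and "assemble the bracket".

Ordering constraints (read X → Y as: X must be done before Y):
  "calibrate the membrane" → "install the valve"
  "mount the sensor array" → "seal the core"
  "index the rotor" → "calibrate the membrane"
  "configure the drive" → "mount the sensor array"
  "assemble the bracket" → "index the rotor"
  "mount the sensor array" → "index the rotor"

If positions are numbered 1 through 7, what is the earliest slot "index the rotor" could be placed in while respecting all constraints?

4

The operations that are forced before "index the rotor", directly or transitively, are "configure the drive", "mount the sensor array", "assemble the bracket". That's 3 operations.
So at minimum 3 operations come before "index the rotor", putting "index the rotor" no earlier than position 4. That position is achievable by scheduling exactly those predecessors first.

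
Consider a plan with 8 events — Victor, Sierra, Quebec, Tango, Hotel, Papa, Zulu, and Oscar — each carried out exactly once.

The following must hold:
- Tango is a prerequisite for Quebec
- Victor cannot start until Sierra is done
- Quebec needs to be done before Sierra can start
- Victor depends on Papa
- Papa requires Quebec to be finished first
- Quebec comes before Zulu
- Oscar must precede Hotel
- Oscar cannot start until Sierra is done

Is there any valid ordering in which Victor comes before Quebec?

No

The constraints give a chain Quebec → Sierra → Victor, which forces Quebec before Victor.
Hence Victor can never be scheduled before Quebec.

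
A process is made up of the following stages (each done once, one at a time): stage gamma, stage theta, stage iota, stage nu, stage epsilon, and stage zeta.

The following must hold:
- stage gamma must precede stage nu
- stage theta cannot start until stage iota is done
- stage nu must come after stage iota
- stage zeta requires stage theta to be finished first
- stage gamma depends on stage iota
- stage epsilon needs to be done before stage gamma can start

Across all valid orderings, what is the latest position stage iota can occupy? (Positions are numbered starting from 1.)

Every stage that must follow stage iota has to come after it. Tracing all chains starting from stage iota, those stages are: stage gamma, stage theta, stage nu, stage zeta — 4 in total.
So at least 4 stages follow stage iota, putting stage iota no later than position 2. That position is achievable by scheduling everything else first.

2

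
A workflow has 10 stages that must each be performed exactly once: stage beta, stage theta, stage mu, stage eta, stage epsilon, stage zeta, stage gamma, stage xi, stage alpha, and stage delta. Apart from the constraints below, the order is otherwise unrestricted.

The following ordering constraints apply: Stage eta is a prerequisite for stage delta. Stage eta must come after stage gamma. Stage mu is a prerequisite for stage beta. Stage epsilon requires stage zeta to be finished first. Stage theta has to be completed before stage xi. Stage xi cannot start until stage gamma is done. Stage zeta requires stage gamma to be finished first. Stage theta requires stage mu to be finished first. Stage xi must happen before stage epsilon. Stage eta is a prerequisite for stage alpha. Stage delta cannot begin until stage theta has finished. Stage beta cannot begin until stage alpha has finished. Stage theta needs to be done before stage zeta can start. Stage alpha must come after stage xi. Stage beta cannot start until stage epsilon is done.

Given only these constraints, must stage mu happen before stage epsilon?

Yes

Following the dependencies: stage mu → stage theta → stage zeta → stage epsilon.
That forces stage mu before stage epsilon in every valid schedule.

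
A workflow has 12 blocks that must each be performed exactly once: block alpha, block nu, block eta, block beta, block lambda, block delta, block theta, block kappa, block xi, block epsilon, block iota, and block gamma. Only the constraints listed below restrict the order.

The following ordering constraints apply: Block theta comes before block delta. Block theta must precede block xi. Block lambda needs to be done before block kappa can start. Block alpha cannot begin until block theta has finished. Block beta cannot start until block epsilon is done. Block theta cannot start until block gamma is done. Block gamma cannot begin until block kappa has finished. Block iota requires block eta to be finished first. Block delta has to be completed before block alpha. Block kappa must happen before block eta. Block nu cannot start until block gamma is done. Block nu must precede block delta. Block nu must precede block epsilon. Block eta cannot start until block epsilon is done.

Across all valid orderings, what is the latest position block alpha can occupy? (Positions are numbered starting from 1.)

Block alpha has no required successors, so nothing stops it from going last (position 12).

12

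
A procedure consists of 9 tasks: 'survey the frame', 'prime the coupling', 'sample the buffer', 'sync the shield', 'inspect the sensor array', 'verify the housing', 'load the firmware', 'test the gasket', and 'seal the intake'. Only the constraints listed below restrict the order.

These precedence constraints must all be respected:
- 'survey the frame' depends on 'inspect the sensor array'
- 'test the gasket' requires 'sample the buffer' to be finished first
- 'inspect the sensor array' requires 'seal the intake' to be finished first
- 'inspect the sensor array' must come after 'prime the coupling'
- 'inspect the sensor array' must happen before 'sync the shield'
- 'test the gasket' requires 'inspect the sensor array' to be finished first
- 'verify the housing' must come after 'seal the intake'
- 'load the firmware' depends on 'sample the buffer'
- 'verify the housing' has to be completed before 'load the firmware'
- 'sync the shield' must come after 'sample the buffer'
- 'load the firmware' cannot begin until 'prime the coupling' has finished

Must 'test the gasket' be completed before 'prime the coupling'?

There is a chain 'prime the coupling' → 'inspect the sensor array' → 'test the gasket', which puts 'prime the coupling' before 'test the gasket'.
So 'test the gasket' does not have to come before 'prime the coupling' — it cannot.

No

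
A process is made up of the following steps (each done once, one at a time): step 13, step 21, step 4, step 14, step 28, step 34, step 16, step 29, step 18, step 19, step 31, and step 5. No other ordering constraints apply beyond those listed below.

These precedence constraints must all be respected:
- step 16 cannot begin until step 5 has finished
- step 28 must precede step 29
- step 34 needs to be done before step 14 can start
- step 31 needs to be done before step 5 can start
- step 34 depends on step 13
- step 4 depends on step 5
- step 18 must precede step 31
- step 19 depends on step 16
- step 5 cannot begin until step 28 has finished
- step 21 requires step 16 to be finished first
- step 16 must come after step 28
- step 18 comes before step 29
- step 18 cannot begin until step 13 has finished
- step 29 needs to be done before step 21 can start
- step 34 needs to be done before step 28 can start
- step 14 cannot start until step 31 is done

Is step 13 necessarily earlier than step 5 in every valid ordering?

Yes

Chaining the stated constraints: step 13 → step 18 → step 31 → step 5.
Hence step 13 necessarily comes before step 5.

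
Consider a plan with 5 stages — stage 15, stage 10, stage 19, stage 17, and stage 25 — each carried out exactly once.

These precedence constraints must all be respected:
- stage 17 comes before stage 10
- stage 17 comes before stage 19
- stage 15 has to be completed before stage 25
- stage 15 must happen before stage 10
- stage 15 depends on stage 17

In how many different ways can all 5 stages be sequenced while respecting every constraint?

Only stage 17 has no prerequisites, so it must go first.
Systematically extending each partial ordering one stage at a time and counting, there are 8 complete orderings.

8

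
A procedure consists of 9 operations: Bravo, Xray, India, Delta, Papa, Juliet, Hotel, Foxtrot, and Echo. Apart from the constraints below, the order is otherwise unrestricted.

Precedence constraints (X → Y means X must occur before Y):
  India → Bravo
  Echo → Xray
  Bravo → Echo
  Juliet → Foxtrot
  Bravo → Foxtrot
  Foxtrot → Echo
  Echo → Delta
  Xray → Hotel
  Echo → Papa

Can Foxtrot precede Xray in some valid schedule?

The constraints force Foxtrot before Xray, so yes — every valid ordering has Foxtrot earlier.

Yes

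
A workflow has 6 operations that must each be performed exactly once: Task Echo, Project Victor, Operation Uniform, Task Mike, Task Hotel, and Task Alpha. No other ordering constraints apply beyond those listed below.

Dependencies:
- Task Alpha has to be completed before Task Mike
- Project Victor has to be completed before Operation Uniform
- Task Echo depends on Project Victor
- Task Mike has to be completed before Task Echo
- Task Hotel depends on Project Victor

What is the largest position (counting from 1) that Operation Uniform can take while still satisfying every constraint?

6

No constraint forces any operation after Operation Uniform, so it can be placed last, in position 6.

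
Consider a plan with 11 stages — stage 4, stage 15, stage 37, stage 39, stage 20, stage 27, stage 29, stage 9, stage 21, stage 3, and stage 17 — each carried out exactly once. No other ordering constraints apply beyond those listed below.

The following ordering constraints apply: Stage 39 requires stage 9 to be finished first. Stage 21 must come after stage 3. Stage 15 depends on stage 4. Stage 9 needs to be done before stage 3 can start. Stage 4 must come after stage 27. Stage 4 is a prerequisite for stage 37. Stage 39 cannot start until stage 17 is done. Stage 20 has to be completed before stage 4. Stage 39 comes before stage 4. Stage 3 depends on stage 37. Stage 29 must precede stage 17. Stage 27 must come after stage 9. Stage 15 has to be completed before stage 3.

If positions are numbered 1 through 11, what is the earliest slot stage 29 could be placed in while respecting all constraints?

Nothing is required before stage 29; it can be the very first stage.

1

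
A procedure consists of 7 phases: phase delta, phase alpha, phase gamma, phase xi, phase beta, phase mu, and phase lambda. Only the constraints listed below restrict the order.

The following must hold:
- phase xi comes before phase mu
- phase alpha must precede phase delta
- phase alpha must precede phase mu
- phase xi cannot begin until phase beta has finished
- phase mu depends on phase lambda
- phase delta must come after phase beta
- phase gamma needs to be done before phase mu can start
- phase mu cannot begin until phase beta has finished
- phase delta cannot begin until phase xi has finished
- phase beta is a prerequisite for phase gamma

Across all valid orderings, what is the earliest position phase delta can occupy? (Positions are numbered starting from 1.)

4

The phases that are forced before phase delta, directly or transitively, are phase alpha, phase xi, phase beta. That's 3 phases.
With 3 mandatory predecessors, the earliest phase delta can sit is position 3+1 = 4, and placing just those 3 first achieves it.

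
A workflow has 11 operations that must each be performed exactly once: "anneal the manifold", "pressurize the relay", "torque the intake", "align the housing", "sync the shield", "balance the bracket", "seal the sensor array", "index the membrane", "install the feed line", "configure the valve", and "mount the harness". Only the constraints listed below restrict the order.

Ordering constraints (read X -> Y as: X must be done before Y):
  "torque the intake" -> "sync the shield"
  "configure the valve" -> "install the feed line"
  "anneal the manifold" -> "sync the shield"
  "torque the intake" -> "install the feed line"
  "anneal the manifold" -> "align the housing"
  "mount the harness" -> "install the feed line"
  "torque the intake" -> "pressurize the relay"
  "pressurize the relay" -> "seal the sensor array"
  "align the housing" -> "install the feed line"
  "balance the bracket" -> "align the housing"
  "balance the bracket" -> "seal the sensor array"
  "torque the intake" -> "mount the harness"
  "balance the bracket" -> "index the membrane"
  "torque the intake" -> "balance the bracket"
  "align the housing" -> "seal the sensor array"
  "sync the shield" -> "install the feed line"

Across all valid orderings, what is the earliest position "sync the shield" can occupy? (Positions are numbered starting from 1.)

Every operation that must precede "sync the shield" has to come before it. Tracing all chains that end at "sync the shield", those operations are: "anneal the manifold", "torque the intake" — 2 in total.
With 2 mandatory predecessors, the earliest "sync the shield" can sit is position 2+1 = 3, and placing just those 2 first achieves it.

3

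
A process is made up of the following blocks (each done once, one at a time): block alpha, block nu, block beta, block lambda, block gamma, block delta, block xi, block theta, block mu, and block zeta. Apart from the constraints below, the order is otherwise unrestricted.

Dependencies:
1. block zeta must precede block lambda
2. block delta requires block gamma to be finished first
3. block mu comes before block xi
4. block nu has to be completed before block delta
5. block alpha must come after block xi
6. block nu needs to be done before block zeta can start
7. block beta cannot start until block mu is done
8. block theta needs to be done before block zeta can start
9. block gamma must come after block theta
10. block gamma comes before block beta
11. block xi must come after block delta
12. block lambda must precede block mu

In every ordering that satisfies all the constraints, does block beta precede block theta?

In fact the dependencies run the other way: block theta → block gamma → block beta.
So block beta never precedes block theta.

No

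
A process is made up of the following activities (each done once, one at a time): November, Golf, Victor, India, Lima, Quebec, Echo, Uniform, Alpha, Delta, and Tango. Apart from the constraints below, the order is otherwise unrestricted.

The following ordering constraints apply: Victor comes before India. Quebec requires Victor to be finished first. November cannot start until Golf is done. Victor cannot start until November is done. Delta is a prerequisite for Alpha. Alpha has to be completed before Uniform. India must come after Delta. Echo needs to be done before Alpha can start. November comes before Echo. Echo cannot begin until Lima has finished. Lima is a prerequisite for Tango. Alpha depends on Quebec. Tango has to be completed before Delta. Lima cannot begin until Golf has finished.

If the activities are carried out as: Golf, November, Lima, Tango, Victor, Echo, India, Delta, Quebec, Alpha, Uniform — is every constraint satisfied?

The sequence places India ahead of Delta.
Since Delta is required before India, the ordering is invalid.

No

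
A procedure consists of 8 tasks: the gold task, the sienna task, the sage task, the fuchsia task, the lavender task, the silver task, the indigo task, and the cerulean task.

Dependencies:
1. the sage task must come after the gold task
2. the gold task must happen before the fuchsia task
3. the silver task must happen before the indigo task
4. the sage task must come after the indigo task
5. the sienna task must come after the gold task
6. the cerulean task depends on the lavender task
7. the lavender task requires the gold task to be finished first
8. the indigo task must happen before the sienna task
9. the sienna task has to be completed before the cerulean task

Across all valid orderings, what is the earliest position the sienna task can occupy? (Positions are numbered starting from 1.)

4

Every task that must precede the sienna task has to come before it. Tracing all chains that end at the sienna task, those tasks are: the gold task, the silver task, the indigo task — 3 in total.
With 3 mandatory predecessors, the earliest the sienna task can sit is position 3+1 = 4, and placing just those 3 first achieves it.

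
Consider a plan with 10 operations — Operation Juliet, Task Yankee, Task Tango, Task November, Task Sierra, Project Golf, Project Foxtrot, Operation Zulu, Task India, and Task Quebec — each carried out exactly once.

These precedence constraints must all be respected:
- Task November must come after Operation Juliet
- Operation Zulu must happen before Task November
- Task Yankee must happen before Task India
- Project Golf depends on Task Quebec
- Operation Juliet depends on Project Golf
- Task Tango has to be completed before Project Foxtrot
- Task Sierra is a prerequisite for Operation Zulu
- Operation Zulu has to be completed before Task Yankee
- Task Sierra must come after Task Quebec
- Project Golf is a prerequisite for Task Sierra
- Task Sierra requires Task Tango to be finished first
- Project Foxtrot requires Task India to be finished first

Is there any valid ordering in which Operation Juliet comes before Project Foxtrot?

No chain of constraints runs from Project Foxtrot to Operation Juliet, so Project Foxtrot is not required to come first.
That means at least one valid schedule has Operation Juliet before Project Foxtrot.

Yes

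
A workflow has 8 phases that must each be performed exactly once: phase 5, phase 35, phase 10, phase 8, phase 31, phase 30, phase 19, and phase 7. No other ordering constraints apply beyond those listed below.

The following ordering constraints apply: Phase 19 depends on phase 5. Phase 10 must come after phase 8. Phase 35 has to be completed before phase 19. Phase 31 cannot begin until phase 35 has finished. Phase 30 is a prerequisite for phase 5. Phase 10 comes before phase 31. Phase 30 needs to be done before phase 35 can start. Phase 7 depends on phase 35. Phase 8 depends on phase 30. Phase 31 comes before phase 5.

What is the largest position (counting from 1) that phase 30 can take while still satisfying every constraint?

The phases that are forced after phase 30, directly or by a chain of constraints, are phase 5, phase 35, phase 10, phase 8, phase 31, phase 19, phase 7. That's 7 phases.
With 7 mandatory successors out of 8 phases total, the latest slot for phase 30 is 8−7 = 1, and it's reachable by doing all non-successors before phase 30.

1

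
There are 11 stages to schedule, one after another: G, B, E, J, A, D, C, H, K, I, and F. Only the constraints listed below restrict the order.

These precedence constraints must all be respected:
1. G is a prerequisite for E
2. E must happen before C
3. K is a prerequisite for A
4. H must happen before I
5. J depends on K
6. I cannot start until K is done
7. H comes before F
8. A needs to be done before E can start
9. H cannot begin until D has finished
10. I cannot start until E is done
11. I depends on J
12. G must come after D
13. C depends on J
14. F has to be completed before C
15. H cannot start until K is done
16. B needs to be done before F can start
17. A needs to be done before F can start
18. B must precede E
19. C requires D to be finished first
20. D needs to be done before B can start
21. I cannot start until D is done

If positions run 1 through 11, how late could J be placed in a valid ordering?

Following every chain forward from J, the stages that must come later are C, I — 2 of them.
So at least 2 stages follow J, putting J no later than position 9. That position is achievable by scheduling everything else first.

9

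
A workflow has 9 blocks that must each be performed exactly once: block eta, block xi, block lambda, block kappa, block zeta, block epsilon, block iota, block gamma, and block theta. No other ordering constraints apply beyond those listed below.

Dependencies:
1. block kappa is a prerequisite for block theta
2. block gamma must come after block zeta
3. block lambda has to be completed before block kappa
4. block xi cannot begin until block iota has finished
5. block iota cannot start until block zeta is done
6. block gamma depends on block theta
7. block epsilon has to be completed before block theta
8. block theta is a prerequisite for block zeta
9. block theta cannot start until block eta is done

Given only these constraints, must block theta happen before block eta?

No

There is a chain block eta → block theta, which puts block eta before block theta.
So block theta does not have to come before block eta — it cannot.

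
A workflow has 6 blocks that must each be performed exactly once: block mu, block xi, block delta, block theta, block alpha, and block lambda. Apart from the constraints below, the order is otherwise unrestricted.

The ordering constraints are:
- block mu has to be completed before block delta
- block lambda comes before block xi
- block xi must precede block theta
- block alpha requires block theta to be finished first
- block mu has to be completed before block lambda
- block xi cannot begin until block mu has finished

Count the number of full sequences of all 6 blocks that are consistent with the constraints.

5

Block mu is the only block with nothing required before it, so every ordering starts there.
Enumerating by repeatedly choosing an available block (one whose prerequisites are all placed) gives 5 distinct complete orderings.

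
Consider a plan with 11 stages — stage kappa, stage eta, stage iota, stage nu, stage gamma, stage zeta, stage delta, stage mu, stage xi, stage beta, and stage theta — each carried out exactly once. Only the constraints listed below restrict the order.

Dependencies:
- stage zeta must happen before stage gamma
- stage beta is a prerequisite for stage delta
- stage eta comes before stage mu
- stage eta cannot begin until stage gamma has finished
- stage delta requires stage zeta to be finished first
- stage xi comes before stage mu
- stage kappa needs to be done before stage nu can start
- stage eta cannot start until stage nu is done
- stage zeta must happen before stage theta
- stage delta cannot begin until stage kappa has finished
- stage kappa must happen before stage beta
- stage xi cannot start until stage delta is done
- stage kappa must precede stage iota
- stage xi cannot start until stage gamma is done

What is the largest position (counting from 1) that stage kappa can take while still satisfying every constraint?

4

The stages that are forced after stage kappa, directly or by a chain of constraints, are stage eta, stage iota, stage nu, stage delta, stage mu, stage xi, stage beta. That's 7 stages.
With 7 mandatory successors out of 11 stages total, the latest slot for stage kappa is 11−7 = 4, and it's reachable by doing all non-successors before stage kappa.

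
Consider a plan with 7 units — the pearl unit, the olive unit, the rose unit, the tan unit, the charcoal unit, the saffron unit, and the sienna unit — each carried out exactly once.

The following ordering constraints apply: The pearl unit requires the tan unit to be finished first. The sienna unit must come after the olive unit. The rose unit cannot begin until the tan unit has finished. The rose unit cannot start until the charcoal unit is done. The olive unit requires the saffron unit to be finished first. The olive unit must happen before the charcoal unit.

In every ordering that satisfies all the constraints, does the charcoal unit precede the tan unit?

The charcoal unit and the tan unit are not related by any chain of constraints.
A valid ordering placing the tan unit before the charcoal unit exists, so the answer is no.

No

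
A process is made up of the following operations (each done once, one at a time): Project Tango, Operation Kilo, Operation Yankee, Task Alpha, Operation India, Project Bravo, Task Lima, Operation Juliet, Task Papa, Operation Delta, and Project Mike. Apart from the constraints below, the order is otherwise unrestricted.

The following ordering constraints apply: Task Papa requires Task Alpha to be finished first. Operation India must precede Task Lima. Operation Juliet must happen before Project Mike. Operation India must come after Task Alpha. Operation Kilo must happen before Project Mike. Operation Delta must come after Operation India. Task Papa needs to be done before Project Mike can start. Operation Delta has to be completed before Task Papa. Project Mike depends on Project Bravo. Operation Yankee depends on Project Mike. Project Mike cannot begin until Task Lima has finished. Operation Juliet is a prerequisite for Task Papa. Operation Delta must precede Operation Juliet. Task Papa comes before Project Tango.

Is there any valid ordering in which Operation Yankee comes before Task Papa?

No

Following Task Papa → Project Mike → Operation Yankee, Task Papa must precede Operation Yankee in every valid ordering.
So no valid ordering can have Operation Yankee before Task Papa.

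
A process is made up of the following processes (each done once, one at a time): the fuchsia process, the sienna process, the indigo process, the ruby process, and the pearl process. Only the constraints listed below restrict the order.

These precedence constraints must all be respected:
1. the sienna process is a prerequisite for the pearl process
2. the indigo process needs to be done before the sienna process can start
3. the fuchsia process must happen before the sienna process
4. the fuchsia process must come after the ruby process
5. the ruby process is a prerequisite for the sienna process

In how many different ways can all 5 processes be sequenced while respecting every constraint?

3

2 processes have no prerequisites (the indigo process, the ruby process), so any of them could come first.
Counting all ways to extend the partial order to a total order gives 3.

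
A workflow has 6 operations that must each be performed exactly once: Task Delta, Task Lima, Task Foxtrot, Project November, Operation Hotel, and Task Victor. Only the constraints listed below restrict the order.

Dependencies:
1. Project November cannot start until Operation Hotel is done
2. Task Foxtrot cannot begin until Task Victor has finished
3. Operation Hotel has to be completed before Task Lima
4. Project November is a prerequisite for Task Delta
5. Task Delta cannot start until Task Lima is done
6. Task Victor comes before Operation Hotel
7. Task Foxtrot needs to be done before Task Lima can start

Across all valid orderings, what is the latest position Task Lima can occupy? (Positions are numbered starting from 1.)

5

Following the constraints forward from Task Lima, its only required successor is Task Delta.
With 1 mandatory successor out of 6 operations total, the latest slot for Task Lima is 6−1 = 5, and it's reachable by doing all non-successors before Task Lima.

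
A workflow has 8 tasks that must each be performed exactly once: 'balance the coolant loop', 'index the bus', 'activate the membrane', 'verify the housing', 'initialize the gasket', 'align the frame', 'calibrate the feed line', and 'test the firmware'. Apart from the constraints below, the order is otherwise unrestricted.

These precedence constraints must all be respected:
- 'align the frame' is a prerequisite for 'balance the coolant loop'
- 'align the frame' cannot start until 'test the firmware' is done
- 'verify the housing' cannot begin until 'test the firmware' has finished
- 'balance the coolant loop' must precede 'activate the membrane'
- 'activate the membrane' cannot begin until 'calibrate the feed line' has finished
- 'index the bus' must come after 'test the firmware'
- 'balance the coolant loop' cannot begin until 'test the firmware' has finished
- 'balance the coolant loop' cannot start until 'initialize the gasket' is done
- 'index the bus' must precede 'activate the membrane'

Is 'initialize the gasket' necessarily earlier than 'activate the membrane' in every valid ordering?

There is a constraint chain 'initialize the gasket' → 'balance the coolant loop' → 'activate the membrane'.
Hence 'initialize the gasket' necessarily comes before 'activate the membrane'.

Yes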